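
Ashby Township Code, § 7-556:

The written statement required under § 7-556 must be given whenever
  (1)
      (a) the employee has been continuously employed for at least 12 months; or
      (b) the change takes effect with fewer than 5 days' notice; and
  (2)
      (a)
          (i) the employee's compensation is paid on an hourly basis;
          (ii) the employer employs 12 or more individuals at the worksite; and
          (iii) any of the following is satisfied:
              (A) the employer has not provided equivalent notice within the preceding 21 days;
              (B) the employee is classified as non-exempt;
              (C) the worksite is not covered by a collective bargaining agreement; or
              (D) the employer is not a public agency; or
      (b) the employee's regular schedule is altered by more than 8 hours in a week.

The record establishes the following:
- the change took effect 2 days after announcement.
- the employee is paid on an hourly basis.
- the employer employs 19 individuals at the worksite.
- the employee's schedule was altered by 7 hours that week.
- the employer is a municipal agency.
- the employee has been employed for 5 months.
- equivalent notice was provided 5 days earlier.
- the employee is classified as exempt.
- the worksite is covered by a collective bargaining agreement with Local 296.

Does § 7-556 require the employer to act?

No — not required.

(a) tenure ≥ 12 mo. — not met.
(b) < 5 days' notice — satisfied.
(1): F OR T → true.
(i) hourly-paid — satisfied.
(ii) ≥ 12 at site — holds.
(A) no recent notice — fails.
(B) non-exempt — not satisfied.
(C) no CBA — not met.
(D) not (public agency) — not met.
(iii): F OR F OR F OR F → false.
So (a) is not satisfied (T AND T AND F).
(b) schedule shift > 8h — not satisfied.
(2) = F OR F = false.
Overall: T AND F → false.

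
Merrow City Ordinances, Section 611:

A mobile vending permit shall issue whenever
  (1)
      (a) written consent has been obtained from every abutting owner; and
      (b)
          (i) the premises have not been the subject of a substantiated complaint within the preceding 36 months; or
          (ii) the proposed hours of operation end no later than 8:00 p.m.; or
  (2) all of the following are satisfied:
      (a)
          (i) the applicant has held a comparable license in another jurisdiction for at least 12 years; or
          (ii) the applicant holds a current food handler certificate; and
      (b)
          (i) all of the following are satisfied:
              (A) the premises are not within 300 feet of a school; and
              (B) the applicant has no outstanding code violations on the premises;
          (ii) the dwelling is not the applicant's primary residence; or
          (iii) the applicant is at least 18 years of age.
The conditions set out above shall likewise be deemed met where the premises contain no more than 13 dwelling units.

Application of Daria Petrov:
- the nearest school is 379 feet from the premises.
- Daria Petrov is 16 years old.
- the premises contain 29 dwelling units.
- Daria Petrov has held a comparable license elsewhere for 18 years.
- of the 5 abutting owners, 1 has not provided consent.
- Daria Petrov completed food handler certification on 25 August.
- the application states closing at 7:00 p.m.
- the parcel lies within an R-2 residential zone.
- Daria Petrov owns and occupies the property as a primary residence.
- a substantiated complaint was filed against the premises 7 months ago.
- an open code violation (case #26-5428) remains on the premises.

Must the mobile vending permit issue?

No — denied.

(a) all abutters consent — not satisfied.
(i) no complaint in 36 mo. — not met.
(ii) closes by 8 p.m. — met.
So (b) is satisfied (F OR T).
So (1) is not satisfied (F AND T).
(i) prior license ≥ 12 yr — satisfied.
(ii) food handler cert. — satisfied.
(a): T OR T → true.
(A) ≥300 ft from school — met.
(B) no code violations — not met.
(i): T AND F → false.
(ii) not (primary residence) — fails.
(iii) age ≥ 18 — not satisfied.
(b) = F OR F OR F = false.
So (2) is not satisfied (T AND F).
Overall = F OR F = false.
Exception (≤ 13 units) — not satisfied.
Result: main false OR exception false → false.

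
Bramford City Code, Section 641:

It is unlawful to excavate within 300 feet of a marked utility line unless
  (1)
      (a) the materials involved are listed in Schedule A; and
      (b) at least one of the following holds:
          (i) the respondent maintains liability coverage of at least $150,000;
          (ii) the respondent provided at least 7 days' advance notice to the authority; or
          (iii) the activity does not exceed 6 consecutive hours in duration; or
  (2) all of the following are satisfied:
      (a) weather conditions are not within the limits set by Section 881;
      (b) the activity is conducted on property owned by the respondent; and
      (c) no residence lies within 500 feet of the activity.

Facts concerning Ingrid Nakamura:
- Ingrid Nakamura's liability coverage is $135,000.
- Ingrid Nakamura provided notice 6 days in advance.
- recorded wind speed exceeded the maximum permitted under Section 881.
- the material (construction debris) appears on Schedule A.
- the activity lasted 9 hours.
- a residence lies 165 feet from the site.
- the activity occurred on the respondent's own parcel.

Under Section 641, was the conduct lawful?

No — unlawful.

(a) Schedule A material — satisfied.
(i) coverage ≥ $150,000 — fails.
(ii) ≥7 days' notice — not met.
(iii) ≤ 6 hrs duration — not met.
(b): F OR F OR F → false.
(1) = T AND F = false.
(a) not (weather ok) — holds.
(b) own property — met.
(c) no residence in 500 ft — fails.
So (2) is not satisfied (T AND T AND F).
So Overall is not satisfied (F OR F).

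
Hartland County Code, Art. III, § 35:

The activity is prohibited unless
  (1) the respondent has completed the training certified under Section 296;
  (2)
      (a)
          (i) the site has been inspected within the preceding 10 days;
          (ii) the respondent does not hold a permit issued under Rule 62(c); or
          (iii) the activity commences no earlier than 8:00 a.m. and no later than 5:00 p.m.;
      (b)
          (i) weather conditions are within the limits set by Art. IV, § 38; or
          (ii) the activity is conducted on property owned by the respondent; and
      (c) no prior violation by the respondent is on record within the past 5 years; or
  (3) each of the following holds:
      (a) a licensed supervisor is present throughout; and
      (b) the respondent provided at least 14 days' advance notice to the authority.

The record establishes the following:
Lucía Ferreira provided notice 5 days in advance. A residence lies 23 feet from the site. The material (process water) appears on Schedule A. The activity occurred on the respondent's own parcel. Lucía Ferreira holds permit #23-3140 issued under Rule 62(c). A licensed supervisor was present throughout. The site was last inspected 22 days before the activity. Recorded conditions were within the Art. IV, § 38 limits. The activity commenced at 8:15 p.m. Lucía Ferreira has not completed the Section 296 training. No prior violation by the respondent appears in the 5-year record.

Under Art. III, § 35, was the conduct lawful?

No — unlawful.

(1) training certified — not met.
(i) site inspected — fails.
(ii) not (holds permit) — not satisfied.
(iii) start within hours — fails.
(a): F OR F OR F → false.
(i) weather ok — satisfied.
(ii) own property — met.
So (b) is satisfied (T OR T).
(c) no prior violation — met.
(2) = F AND T AND T = false.
(a) supervisor present — met.
(b) ≥14 days' notice — not satisfied.
(3) = T AND F = false.
Overall = F OR F OR F = false.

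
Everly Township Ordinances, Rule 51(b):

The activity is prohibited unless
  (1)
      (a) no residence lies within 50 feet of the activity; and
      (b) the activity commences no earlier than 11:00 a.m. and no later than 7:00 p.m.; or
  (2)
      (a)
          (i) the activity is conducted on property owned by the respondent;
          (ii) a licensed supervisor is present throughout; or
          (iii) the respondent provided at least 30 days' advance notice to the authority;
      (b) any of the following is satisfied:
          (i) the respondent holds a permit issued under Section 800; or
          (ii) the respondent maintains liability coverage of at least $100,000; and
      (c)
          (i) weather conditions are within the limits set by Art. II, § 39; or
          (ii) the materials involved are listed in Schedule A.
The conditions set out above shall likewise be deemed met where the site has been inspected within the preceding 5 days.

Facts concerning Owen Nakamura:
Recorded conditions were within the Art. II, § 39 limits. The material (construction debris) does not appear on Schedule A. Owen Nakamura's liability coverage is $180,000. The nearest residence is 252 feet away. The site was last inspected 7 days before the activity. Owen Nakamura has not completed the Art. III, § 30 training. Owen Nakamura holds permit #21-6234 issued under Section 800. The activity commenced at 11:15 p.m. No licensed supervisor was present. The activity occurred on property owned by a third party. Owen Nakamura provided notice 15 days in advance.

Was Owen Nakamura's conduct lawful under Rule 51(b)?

(a) no residence in 50 ft — satisfied.
(b) start within hours — not satisfied.
(1): T AND F → false.
(i) own property — not satisfied.
(ii) supervisor present — fails.
(iii) ≥30 days' notice — not met.
So (a) is not satisfied (F OR F OR F).
(i) holds permit — satisfied.
(ii) coverage ≥ $100,000 — satisfied.
(b): T OR T → true.
(i) weather ok — holds.
(ii) Schedule A material — not met.
(c): T OR F → true.
So (2) is not satisfied (F AND T AND T).
So Overall is not satisfied (F OR F).
Exception (site inspected) — not satisfied.
Result: main false OR exception false → false.

No — unlawful.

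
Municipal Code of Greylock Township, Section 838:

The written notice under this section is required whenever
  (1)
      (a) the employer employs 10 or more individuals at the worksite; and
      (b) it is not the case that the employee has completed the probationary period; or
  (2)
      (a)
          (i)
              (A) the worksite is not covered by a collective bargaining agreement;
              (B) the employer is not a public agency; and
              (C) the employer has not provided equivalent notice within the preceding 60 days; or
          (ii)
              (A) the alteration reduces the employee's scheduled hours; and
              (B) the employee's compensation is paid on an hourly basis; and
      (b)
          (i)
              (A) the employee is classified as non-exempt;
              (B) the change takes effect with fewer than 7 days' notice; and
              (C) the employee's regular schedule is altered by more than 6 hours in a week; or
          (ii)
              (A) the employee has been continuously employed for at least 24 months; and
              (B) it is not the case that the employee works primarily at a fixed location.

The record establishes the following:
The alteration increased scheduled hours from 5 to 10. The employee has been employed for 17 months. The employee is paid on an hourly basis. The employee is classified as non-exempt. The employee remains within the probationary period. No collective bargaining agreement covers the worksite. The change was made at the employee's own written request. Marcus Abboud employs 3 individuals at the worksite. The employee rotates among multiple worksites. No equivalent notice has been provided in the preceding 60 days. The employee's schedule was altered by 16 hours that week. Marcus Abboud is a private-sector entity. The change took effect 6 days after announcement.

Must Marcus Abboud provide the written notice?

Yes — required.

(a) ≥ 10 at site — fails.
(b) not (past probation) — met.
So (1) is not satisfied (F AND T).
(A) no CBA — met.
(B) not (public agency) — satisfied.
(C) no recent notice — holds.
(i) = T AND T AND T = true.
(A) hours reduced — fails.
(B) hourly-paid — satisfied.
(ii) = F AND T = false.
So (a) is satisfied (T OR F).
(A) non-exempt — holds.
(B) < 7 days' notice — holds.
(C) schedule shift > 6h — holds.
So (i) is satisfied (T AND T AND T).
(A) tenure ≥ 24 mo. — fails.
(B) not (fixed location) — met.
(ii): F AND T → false.
So (b) is satisfied (T OR F).
(2) = T AND T = true.
Overall: F OR T → true.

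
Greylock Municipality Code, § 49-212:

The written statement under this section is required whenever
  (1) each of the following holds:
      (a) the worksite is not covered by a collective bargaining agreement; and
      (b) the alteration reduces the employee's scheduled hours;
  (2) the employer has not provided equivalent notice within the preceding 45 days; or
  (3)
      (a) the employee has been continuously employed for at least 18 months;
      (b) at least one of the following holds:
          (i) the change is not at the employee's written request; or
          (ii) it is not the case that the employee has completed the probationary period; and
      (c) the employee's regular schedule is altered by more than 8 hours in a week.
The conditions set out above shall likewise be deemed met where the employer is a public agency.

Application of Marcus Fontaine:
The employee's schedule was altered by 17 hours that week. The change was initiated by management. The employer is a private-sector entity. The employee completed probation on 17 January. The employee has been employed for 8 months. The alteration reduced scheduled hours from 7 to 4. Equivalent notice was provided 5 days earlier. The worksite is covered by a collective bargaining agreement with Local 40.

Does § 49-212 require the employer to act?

No — not required.

(a) no CBA — not met.
(b) hours reduced — holds.
So (1) is not satisfied (F AND T).
(2) no recent notice — not met.
(a) tenure ≥ 18 mo. — not satisfied.
(i) not employee-requested — holds.
(ii) not (past probation) — not satisfied.
So (b) is satisfied (T OR F).
(c) schedule shift > 8h — satisfied.
(3): F AND T AND T → false.
Overall: F OR F OR F → false.
Exception (public agency) — not satisfied.
Result: main false OR exception false → false.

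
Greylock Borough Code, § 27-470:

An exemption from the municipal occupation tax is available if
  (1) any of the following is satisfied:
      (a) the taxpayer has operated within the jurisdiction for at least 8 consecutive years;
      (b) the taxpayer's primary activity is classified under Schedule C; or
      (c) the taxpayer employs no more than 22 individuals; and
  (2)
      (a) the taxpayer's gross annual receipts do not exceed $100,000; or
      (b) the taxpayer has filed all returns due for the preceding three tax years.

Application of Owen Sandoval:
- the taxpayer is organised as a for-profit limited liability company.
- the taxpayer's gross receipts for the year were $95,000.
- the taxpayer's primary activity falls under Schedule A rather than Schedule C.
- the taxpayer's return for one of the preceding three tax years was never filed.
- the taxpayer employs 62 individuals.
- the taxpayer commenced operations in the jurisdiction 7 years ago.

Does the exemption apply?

No — not exempt.

(a) ≥ 8 yrs in jurisdiction — not met.
(b) Schedule C activity — not met.
(c) ≤ 22 employees — fails.
(1): F OR F OR F → false.
(a) receipts ≤ $100,000 — holds.
(b) returns current — not satisfied.
(2): T OR F → true.
So Overall is not satisfied (F AND T).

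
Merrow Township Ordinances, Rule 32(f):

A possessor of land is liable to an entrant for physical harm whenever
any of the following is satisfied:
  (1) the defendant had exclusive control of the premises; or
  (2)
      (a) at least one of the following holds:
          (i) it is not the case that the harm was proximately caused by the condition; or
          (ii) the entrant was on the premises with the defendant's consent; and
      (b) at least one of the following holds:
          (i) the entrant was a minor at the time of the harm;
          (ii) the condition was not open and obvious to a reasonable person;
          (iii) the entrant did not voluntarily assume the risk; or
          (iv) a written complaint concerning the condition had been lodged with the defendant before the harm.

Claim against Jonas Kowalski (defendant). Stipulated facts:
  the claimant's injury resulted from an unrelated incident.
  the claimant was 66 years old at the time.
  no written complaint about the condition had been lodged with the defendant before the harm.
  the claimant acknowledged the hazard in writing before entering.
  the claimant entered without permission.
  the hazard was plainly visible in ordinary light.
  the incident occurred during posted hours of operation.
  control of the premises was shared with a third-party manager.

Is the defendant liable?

(1) exclusive control — not met.
(i) not (proximate cause) — holds.
(ii) consent to enter — not met.
So (a) is satisfied (T OR F).
(i) entrant a minor — not met.
(ii) not open/obvious — fails.
(iii) no assumed risk — not met.
(iv) complaint lodged — fails.
(b) = F OR F OR F OR F = false.
(2) = T AND F = false.
Overall = F OR F = false.

No — not liable.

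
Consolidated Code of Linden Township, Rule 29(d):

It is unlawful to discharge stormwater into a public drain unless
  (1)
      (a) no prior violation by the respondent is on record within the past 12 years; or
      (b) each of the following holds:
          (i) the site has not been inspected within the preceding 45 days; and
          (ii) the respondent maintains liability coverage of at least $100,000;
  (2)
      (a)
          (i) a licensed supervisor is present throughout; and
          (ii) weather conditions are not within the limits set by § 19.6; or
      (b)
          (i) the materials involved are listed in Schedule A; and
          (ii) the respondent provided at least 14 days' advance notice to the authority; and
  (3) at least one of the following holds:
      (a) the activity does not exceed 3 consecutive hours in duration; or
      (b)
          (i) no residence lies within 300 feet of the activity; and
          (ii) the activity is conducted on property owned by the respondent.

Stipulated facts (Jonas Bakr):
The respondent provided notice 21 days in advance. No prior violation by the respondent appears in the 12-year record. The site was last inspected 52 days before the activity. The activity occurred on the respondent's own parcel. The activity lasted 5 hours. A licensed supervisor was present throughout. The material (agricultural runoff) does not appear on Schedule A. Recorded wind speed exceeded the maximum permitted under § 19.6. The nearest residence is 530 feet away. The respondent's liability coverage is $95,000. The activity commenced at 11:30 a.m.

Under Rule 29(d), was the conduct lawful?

(a) no prior violation — holds.
(i) not (site inspected) — holds.
(ii) coverage ≥ $100,000 — fails.
(b): T AND F → false.
(1) = T OR F = true.
(i) supervisor present — met.
(ii) not (weather ok) — holds.
(a): T AND T → true.
(i) Schedule A material — not satisfied.
(ii) ≥14 days' notice — satisfied.
So (b) is not satisfied (F AND T).
So (2) is satisfied (T OR F).
(a) ≤ 3 hrs duration — fails.
(i) no residence in 300 ft — holds.
(ii) own property — holds.
So (b) is satisfied (T AND T).
(3) = F OR T = true.
Overall: T AND T AND T → true.

Yes — lawful.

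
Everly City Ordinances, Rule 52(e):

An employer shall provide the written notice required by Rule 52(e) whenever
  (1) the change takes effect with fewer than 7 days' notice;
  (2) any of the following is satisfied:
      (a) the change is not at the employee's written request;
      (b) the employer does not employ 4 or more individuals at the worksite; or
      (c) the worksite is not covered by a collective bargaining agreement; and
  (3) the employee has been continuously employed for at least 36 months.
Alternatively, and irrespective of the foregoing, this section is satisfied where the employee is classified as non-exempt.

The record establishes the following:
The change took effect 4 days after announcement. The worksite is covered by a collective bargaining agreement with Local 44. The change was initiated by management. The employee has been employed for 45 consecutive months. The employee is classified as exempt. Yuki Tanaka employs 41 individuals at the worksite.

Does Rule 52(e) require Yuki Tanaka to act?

Yes — required.

(1) < 7 days' notice — satisfied.
(a) not employee-requested — holds.
(b) not (≥ 4 at site) — fails.
(c) no CBA — not met.
(2): T OR F OR F → true.
(3) tenure ≥ 36 mo. — met.
Overall = T AND T AND T = true.
Exception (non-exempt) — not satisfied.
Result: main true OR exception false → true.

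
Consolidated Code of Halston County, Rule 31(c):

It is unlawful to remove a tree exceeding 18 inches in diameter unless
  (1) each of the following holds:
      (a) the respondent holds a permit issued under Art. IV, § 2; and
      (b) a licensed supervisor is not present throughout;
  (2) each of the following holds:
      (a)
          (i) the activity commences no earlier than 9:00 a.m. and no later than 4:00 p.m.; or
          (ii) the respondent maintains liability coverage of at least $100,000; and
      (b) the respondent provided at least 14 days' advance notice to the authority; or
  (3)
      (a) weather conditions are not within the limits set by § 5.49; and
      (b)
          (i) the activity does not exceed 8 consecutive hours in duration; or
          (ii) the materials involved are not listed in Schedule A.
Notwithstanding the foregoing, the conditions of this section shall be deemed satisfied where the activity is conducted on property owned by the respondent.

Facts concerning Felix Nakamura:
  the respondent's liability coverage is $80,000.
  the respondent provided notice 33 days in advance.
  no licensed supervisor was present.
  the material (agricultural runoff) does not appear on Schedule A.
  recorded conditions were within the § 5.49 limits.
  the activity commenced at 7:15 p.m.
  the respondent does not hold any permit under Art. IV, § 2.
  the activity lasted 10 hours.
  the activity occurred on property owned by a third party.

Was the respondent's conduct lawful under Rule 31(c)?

No — unlawful.

(a) holds permit — not met.
(b) not (supervisor present) — holds.
(1) = F AND T = false.
(i) start within hours — not met.
(ii) coverage ≥ $100,000 — not satisfied.
(a) = F OR F = false.
(b) ≥14 days' notice — met.
(2): F AND T → false.
(a) not (weather ok) — not satisfied.
(i) ≤ 8 hrs duration — not satisfied.
(ii) not (Schedule A material) — holds.
(b): F OR T → true.
So (3) is not satisfied (F AND T).
So Overall is not satisfied (F OR F OR F).
Exception (own property) — not satisfied.
Result: main false OR exception false → false.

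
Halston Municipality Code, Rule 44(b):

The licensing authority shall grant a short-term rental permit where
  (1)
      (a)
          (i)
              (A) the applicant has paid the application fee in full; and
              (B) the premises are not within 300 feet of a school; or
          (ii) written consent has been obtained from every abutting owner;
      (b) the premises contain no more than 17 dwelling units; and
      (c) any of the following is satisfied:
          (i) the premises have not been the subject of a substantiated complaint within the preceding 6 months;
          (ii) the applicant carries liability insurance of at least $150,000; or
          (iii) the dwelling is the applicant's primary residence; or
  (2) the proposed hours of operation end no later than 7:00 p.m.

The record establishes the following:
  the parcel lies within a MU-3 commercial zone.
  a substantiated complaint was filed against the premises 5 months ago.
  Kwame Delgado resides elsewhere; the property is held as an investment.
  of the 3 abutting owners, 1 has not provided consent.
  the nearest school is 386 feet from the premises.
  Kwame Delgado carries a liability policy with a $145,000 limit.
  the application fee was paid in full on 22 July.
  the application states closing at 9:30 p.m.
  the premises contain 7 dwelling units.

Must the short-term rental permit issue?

(A) fee paid — satisfied.
(B) ≥300 ft from school — holds.
(i): T AND T → true.
(ii) all abutters consent — fails.
(a): T OR F → true.
(b) ≤ 17 units — met.
(i) no complaint in 6 mo. — fails.
(ii) insurance ≥ $150,000 — not met.
(iii) primary residence — not met.
(c) = F OR F OR F = false.
(1): T AND T AND F → false.
(2) closes by 7 p.m. — not met.
Overall = F OR F = false.

No — denied.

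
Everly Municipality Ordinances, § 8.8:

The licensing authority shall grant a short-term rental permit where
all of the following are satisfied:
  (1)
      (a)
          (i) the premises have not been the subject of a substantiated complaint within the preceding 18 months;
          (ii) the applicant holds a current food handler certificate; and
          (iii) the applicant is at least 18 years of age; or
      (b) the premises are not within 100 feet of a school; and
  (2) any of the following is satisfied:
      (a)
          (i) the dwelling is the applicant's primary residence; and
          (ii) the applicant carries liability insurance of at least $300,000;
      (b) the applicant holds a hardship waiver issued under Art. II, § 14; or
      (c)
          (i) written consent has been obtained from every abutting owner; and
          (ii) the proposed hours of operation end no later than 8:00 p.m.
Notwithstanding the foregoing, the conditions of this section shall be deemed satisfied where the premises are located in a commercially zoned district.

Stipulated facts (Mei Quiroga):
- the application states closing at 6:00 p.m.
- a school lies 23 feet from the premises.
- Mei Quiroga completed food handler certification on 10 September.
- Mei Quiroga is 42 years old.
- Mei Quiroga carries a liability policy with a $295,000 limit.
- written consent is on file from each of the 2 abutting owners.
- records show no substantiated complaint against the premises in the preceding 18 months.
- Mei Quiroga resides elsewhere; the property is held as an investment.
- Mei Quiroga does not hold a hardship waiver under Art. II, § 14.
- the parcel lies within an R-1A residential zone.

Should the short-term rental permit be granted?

Yes — granted.

(i) no complaint in 18 mo. — satisfied.
(ii) food handler cert. — met.
(iii) age ≥ 18 — satisfied.
So (a) is satisfied (T AND T AND T).
(b) ≥100 ft from school — fails.
So (1) is satisfied (T OR F).
(i) primary residence — fails.
(ii) insurance ≥ $300,000 — not met.
(a) = F AND F = false.
(b) hardship waiver — not met.
(i) all abutters consent — satisfied.
(ii) closes by 8 p.m. — satisfied.
(c) = T AND T = true.
(2) = F OR F OR T = true.
So Overall is satisfied (T AND T).
Exception (commercially zoned) — not satisfied.
Result: main true OR exception false → true.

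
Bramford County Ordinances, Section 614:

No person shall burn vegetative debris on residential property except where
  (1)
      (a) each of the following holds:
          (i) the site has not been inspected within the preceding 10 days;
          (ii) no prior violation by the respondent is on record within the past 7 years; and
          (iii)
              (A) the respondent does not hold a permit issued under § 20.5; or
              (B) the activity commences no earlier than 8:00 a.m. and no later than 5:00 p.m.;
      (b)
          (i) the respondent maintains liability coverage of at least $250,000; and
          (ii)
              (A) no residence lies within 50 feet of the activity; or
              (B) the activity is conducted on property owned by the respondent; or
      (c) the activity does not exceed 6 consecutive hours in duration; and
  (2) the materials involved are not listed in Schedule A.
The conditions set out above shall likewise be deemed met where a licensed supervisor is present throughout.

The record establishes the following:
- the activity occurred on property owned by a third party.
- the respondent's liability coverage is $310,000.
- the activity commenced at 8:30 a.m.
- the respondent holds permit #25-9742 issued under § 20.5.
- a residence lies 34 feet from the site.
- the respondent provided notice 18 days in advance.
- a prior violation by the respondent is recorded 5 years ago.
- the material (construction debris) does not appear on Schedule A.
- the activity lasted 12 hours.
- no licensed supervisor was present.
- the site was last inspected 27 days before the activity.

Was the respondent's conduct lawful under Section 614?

(i) not (site inspected) — holds.
(ii) no prior violation — fails.
(A) not (holds permit) — not met.
(B) start within hours — satisfied.
So (iii) is satisfied (F OR T).
(a): T AND F AND T → false.
(i) coverage ≥ $250,000 — met.
(A) no residence in 50 ft — fails.
(B) own property — not met.
So (ii) is not satisfied (F OR F).
(b) = T AND F = false.
(c) ≤ 6 hrs duration — not met.
(1) = F OR F OR F = false.
(2) not (Schedule A material) — satisfied.
Overall: F AND T → false.
Exception (supervisor present) — not satisfied.
Result: main false OR exception false → false.

No — unlawful.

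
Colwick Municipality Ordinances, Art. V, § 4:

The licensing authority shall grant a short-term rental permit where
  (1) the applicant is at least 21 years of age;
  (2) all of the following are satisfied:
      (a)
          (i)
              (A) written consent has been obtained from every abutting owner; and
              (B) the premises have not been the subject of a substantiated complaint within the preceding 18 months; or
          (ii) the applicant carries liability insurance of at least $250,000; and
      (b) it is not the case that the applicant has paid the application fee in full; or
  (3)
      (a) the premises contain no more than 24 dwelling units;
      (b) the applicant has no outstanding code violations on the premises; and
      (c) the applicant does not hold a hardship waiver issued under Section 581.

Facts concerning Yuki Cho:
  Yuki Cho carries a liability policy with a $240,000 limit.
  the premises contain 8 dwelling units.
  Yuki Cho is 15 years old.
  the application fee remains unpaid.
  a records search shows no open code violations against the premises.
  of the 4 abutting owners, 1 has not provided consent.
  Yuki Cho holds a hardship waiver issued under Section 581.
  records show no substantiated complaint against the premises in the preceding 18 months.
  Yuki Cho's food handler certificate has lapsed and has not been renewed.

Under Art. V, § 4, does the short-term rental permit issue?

(1) age ≥ 21 — not satisfied.
(A) all abutters consent — not satisfied.
(B) no complaint in 18 mo. — holds.
(i) = F AND T = false.
(ii) insurance ≥ $250,000 — not met.
(a) = F OR F = false.
(b) not (fee paid) — holds.
(2) = F AND T = false.
(a) ≤ 24 units — satisfied.
(b) no code violations — holds.
(c) not (hardship waiver) — fails.
(3) = T AND T AND F = false.
So Overall is not satisfied (F OR F OR F).

No — denied.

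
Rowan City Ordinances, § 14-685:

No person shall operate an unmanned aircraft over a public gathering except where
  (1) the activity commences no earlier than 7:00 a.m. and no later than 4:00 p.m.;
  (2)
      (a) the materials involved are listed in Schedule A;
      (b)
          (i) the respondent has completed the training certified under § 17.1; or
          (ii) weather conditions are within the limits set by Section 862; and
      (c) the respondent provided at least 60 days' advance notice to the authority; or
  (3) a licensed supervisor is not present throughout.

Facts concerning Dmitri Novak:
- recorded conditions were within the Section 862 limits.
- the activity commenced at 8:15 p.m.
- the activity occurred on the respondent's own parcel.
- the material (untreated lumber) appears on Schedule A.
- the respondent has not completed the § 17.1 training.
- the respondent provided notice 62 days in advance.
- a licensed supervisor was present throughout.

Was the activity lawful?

(1) start within hours — not satisfied.
(a) Schedule A material — satisfied.
(i) training certified — not met.
(ii) weather ok — met.
(b): F OR T → true.
(c) ≥60 days' notice — holds.
So (2) is satisfied (T AND T AND T).
(3) not (supervisor present) — not satisfied.
Overall = F OR T OR F = true.

Yes — lawful.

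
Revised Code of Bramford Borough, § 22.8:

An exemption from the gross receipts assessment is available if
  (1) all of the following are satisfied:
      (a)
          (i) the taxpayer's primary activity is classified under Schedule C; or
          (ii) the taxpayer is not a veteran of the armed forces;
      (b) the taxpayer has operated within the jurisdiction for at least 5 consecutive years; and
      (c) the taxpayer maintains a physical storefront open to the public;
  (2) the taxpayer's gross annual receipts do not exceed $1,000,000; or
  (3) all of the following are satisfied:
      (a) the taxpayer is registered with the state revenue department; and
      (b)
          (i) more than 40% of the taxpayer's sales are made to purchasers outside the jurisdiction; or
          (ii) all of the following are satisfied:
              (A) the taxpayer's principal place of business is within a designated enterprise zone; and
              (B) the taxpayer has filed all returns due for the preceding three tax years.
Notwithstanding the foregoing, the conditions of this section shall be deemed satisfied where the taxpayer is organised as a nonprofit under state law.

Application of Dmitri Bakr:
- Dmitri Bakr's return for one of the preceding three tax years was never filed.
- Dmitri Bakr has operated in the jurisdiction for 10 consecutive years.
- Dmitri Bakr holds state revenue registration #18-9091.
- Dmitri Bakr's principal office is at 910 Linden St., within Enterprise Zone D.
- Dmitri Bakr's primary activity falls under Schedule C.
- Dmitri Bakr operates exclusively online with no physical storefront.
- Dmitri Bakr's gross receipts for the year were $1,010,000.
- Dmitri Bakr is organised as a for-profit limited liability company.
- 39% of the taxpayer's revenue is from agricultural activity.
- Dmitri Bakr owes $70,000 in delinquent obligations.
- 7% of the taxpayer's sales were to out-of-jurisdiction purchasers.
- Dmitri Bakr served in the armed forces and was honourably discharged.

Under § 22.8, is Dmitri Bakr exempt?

No — not exempt.

(i) Schedule C activity — met.
(ii) not (veteran) — not satisfied.
(a) = T OR F = true.
(b) ≥ 5 yrs in jurisdiction — met.
(c) has storefront — not satisfied.
(1): T AND T AND F → false.
(2) receipts ≤ $1,000,000 — not met.
(a) state-registered — holds.
(i) >40% out-of-jur. sales — not met.
(A) in enterprise zone — holds.
(B) returns current — fails.
(ii): T AND F → false.
(b): F OR F → false.
(3) = T AND F = false.
So Overall is not satisfied (F OR F OR F).
Exception (nonprofit) — not satisfied.
Result: main false OR exception false → false.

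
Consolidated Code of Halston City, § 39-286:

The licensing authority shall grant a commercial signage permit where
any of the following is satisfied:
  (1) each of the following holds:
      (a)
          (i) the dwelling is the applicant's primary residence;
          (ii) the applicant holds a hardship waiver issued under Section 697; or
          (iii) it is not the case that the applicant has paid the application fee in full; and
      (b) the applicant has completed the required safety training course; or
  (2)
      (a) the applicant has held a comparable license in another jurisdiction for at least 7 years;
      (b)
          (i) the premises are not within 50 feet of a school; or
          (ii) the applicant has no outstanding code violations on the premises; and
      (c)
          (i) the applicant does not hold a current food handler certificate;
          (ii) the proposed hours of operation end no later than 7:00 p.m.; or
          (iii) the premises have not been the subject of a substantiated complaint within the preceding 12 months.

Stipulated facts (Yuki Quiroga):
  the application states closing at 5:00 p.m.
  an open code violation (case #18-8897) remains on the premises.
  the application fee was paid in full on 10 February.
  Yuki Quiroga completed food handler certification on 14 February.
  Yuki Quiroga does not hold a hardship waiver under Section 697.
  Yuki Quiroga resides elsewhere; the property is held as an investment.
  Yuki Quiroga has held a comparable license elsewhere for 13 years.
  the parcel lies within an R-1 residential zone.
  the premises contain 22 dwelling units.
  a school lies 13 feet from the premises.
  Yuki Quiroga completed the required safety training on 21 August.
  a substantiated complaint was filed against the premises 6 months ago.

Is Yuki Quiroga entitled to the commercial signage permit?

(i) primary residence — fails.
(ii) hardship waiver — not satisfied.
(iii) not (fee paid) — not met.
So (a) is not satisfied (F OR F OR F).
(b) safety training — met.
(1) = F AND T = false.
(a) prior license ≥ 7 yr — holds.
(i) ≥50 ft from school — not satisfied.
(ii) no code violations — not met.
(b): F OR F → false.
(i) not (food handler cert.) — not satisfied.
(ii) closes by 7 p.m. — satisfied.
(iii) no complaint in 12 mo. — fails.
So (c) is satisfied (F OR T OR F).
(2): T AND F AND T → false.
Overall: F OR F → false.

No — denied.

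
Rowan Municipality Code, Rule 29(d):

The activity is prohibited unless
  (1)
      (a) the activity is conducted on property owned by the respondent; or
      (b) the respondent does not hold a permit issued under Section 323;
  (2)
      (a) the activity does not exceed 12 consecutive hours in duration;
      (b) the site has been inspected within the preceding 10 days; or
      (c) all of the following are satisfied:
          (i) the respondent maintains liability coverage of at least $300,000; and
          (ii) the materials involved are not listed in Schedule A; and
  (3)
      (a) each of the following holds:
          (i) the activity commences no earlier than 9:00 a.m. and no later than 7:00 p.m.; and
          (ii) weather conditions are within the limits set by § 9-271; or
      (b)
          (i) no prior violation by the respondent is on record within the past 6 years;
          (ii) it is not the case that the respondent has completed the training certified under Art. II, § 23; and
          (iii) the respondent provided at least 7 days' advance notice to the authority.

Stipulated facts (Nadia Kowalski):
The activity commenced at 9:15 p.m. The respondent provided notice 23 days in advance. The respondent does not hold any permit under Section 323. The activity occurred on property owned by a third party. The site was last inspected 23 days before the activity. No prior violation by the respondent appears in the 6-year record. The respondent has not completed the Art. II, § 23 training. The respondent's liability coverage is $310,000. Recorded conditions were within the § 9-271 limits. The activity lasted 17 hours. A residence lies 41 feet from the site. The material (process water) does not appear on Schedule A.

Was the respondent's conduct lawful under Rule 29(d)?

Yes — lawful.

(a) own property — not satisfied.
(b) not (holds permit) — satisfied.
So (1) is satisfied (F OR T).
(a) ≤ 12 hrs duration — not satisfied.
(b) site inspected — fails.
(i) coverage ≥ $300,000 — met.
(ii) not (Schedule A material) — satisfied.
So (c) is satisfied (T AND T).
So (2) is satisfied (F OR F OR T).
(i) start within hours — not satisfied.
(ii) weather ok — satisfied.
(a) = F AND T = false.
(i) no prior violation — holds.
(ii) not (training certified) — holds.
(iii) ≥7 days' notice — satisfied.
(b): T AND T AND T → true.
(3): F OR T → true.
Overall = T AND T AND T = true.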